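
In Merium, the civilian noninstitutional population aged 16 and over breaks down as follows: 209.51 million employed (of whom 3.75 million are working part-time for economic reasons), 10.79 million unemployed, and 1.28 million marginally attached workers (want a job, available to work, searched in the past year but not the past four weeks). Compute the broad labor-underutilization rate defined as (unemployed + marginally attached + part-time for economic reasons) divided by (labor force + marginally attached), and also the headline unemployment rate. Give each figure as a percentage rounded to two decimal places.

Labor force = 209.51 + 10.79 = 220.30 million.
Numerator = 10.79 + 1.28 + 3.75 = 15.82 million.
Denominator = 220.30 + 1.28 = 221.58 million.
Broad rate = 15.82 / 221.58 = 7.14%.
Headline unemployment rate = 10.79 / 220.30 = 4.90%.

Broad underutilization rate ≈ 7.14%; headline unemployment rate ≈ 4.90%.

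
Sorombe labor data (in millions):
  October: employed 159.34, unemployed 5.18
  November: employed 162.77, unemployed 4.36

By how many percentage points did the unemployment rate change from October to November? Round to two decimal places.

The unemployment rate changed by −0.54 percentage points.

October: labor force = 159.34 + 5.18 = 164.52; u = 5.18/164.52 = 3.15%.
November: labor force = 162.77 + 4.36 = 167.13; u = 4.36/167.13 = 2.61%.
Change = 2.61% − 3.15% = −0.54 pp.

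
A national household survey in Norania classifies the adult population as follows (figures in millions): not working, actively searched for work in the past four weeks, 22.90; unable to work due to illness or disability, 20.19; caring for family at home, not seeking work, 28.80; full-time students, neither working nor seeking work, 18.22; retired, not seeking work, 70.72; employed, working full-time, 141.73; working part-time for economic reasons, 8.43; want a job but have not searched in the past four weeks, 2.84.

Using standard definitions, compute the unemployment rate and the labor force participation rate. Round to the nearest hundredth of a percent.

Unemployment rate ≈ 13.23%; labor force participation rate ≈ 55.14%.

Employed = 141.73 + 8.43 = 150.16 million (anyone who worked, including part-time for economic reasons, counts as employed).
Unemployed = 22.90 million.
Labor force = 150.16 + 22.90 = 173.06 million.
Not in labor force = 20.19 + 28.80 + 18.22 + 70.72 + 2.84 = 140.77 million (those not working and not actively searching are outside the labor force — including those who want a job but have given up searching).
Civilian working-age population = 173.06 + 140.77 = 313.83 million.
Unemployment rate = 22.90 / 173.06 = 13.23%.
Labor force participation rate = 173.06 / 313.83 = 55.14%.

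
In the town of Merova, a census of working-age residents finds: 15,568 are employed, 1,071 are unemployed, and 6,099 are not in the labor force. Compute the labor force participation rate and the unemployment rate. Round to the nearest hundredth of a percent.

Labor force participation rate ≈ 73.18%; unemployment rate ≈ 6.44%.

Labor force = employed + unemployed = 15,568 + 1,071 = 16,639.
Working-age population = 16,639 + 6,099 = 22,738.
Unemployment rate = 1,071 / 16,639 = 6.44%.
Labor force participation rate = 16,639 / 22,738 = 73.18%.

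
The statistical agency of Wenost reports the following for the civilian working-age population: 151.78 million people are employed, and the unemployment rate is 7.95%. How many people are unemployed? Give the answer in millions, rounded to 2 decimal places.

About 13.11 million are unemployed.

Let U be the number unemployed. The labor force is E + U, and U/(E+U) = 0.0795.
So U = 0.0795 × 151.78 / (1 − 0.0795) = 12.0665 / 0.9205 ≈ 13.11 million.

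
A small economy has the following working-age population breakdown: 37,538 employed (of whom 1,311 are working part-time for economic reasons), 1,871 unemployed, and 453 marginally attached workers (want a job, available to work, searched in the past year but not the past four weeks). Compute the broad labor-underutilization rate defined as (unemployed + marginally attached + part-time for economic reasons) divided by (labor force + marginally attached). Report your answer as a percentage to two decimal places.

Broad underutilization rate ≈ 9.12%.

Labor force = 37,538 + 1,871 = 39,409.
Numerator = 1,871 + 453 + 1,311 = 3,635.
Denominator = 39,409 + 453 = 39,862.
Broad rate = 3,635 / 39,862 = 9.12%.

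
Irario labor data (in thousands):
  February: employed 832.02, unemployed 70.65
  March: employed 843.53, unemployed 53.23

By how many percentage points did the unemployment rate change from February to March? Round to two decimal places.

February: labor force = 832.02 + 70.65 = 902.67; u = 70.65/902.67 = 7.83%.
March: labor force = 843.53 + 53.23 = 896.76; u = 53.23/896.76 = 5.94%.
Change = 5.94% − 7.83% = −1.89 pp.

The unemployment rate changed by −1.89 percentage points.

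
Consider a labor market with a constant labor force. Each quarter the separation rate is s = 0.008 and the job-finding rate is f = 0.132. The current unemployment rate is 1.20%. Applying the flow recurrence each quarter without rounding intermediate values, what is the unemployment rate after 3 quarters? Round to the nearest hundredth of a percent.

With a fixed labor force, u_{t+1} = u_t + s·(1−u_t) − f·u_t = u_t·(1−s−f) + s.
Here 1−s−f = 0.860 and s = 0.008.
u_1 = 0.012000 × 0.860 + 0.008 = 0.018320.
u_2 = 0.018320 × 0.860 + 0.008 = 0.023755.
u_3 = 0.023755 × 0.860 + 0.008 = 0.028429.

Unemployment rate after three quarters ≈ 2.84%.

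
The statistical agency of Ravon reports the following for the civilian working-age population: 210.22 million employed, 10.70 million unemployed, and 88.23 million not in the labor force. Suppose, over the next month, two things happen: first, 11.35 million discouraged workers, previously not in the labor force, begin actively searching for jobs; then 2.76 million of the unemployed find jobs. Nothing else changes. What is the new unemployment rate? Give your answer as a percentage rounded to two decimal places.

New unemployment rate ≈ 8.30%.

Initially, labor force = 210.22 + 10.70 = 220.92 million, so u = 10.70/220.92 = 4.84%.
After the first change, unemployed and labor force both rise by 11.35 → E = 210.22, U = 22.05, labor force = 232.27 million.
After the second change, unemployed falls and employed rises by 2.76; labor force unchanged → E = 212.98, U = 19.29, labor force = 232.27 million.
New unemployment rate = 19.29 / 232.27 = 8.30%.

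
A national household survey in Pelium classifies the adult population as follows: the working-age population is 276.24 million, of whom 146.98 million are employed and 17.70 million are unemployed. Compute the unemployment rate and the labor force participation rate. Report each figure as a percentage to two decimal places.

Labor force = employed + unemployed = 146.98 + 17.70 = 164.68 million.
Unemployment rate = 17.70 / 164.68 = 10.75%.
Labor force participation rate = 164.68 / 276.24 = 59.61%.

Unemployment rate ≈ 10.75%; labor force participation rate ≈ 59.61%.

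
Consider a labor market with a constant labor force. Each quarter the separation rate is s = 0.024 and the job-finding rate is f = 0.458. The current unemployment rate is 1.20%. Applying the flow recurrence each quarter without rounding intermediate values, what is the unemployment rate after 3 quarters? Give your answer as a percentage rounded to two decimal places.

With a fixed labor force, u_{t+1} = u_t + s·(1−u_t) − f·u_t = u_t·(1−s−f) + s.
Here 1−s−f = 0.518 and s = 0.024.
u_1 = 0.012000 × 0.518 + 0.024 = 0.030216.
u_2 = 0.030216 × 0.518 + 0.024 = 0.039652.
u_3 = 0.039652 × 0.518 + 0.024 = 0.044540.

Unemployment rate after three quarters ≈ 4.45%.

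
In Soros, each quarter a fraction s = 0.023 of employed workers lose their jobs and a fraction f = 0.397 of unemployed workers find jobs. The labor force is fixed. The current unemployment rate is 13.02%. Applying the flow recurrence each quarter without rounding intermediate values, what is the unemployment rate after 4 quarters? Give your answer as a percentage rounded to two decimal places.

With a fixed labor force, u_{t+1} = u_t + s·(1−u_t) − f·u_t = u_t·(1−s−f) + s.
Here 1−s−f = 0.580 and s = 0.023.
u_1 = 0.130200 × 0.580 + 0.023 = 0.098516.
u_2 = 0.098516 × 0.580 + 0.023 = 0.080139.
u_3 = 0.080139 × 0.580 + 0.023 = 0.069481.
u_4 = 0.069481 × 0.580 + 0.023 = 0.063299.

Unemployment rate after four quarters ≈ 6.33%.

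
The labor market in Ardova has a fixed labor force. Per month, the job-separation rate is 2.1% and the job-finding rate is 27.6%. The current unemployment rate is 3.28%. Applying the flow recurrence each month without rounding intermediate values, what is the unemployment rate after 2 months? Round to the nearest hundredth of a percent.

With a fixed labor force, u_{t+1} = u_t + s·(1−u_t) − f·u_t = u_t·(1−s−f) + s.
Here 1−s−f = 0.703 and s = 0.021.
u_1 = 0.032800 × 0.703 + 0.021 = 0.044058.
u_2 = 0.044058 × 0.703 + 0.021 = 0.051973.

Unemployment rate after two months ≈ 5.20%.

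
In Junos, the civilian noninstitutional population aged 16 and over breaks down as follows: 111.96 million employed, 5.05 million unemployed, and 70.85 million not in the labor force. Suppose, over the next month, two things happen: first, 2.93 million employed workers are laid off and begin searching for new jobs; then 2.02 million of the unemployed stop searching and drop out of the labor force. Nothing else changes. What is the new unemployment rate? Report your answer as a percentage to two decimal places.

Initially, labor force = 111.96 + 5.05 = 117.01 million, so u = 5.05/117.01 = 4.32%.
After the first change, employed falls and unemployed rises by 2.93; labor force unchanged → E = 109.03, U = 7.98, labor force = 117.01 million.
After the second change, unemployed and labor force both fall by 2.02 → E = 109.03, U = 5.96, labor force = 114.99 million.
New unemployment rate = 5.96 / 114.99 = 5.18%.

New unemployment rate ≈ 5.18%.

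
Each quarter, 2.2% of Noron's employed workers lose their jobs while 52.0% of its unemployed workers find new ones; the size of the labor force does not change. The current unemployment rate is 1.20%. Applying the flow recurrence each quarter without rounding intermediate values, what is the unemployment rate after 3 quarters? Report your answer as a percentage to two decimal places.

Unemployment rate after three quarters ≈ 3.78%.

With a fixed labor force, u_{t+1} = u_t + s·(1−u_t) − f·u_t = u_t·(1−s−f) + s.
Here 1−s−f = 0.458 and s = 0.022.
u_1 = 0.012000 × 0.458 + 0.022 = 0.027496.
u_2 = 0.027496 × 0.458 + 0.022 = 0.034593.
u_3 = 0.034593 × 0.458 + 0.022 = 0.037844.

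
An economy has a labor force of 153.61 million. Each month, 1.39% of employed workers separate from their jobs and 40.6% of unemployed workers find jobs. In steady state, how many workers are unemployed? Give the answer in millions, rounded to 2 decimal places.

Steady-state unemployment rate u* = s/(s+f) = 1.39/(1.39+40.6) = 0.033103.
Unemployed = u* × labor force = 0.033103 × 153.61 ≈ 5.08 million.

About 5.08 million are unemployed in steady state.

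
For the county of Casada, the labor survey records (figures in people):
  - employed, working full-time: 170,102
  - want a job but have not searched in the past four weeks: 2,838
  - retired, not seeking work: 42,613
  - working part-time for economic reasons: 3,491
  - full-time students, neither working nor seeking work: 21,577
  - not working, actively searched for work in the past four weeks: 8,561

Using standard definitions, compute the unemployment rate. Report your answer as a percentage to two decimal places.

Unemployment rate ≈ 4.70%.

Employed = 170,102 + 3,491 = 173,593 (anyone who worked, including part-time for economic reasons, counts as employed).
Unemployed = 8,561.
Labor force = 173,593 + 8,561 = 182,154.
Unemployment rate = 8,561 / 182,154 = 4.70%.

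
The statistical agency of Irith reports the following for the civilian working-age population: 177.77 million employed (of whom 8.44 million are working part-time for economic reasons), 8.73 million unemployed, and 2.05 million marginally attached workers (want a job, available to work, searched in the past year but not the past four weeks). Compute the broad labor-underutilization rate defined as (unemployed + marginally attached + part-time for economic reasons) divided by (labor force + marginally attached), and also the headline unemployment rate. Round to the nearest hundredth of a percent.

Broad underutilization rate ≈ 10.19%; headline unemployment rate ≈ 4.68%.

Labor force = 177.77 + 8.73 = 186.50 million.
Numerator = 8.73 + 2.05 + 8.44 = 19.22 million.
Denominator = 186.50 + 2.05 = 188.55 million.
Broad rate = 19.22 / 188.55 = 10.19%.
Headline unemployment rate = 8.73 / 186.50 = 4.68%.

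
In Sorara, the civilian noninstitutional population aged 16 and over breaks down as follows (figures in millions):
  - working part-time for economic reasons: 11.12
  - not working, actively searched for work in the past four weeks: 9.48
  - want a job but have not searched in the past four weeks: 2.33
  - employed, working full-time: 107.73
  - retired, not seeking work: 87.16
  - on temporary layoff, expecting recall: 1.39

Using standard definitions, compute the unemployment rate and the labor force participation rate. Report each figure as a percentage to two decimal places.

Employed = 11.12 + 107.73 = 118.85 million (anyone who worked, including part-time for economic reasons, counts as employed).
Unemployed = 9.48 + 1.39 = 10.87 million (jobless and actively searching, or on temporary layoff).
Labor force = 118.85 + 10.87 = 129.72 million.
Not in labor force = 2.33 + 87.16 = 89.49 million (those not working and not actively searching are outside the labor force — including those who want a job but have given up searching).
Civilian working-age population = 129.72 + 89.49 = 219.21 million.
Unemployment rate = 10.87 / 129.72 = 8.38%.
Labor force participation rate = 129.72 / 219.21 = 59.18%.

Unemployment rate ≈ 8.38%; labor force participation rate ≈ 59.18%.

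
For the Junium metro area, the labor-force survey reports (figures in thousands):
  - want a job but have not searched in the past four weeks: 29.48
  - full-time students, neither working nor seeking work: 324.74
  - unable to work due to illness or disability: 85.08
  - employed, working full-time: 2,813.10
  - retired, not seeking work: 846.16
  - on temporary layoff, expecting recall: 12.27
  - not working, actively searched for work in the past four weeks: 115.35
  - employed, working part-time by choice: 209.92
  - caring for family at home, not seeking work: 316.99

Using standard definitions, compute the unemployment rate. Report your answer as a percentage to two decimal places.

Employed = 2,813.10 + 209.92 = 3,023.02 thousand.
Unemployed = 12.27 + 115.35 = 127.62 thousand (jobless and actively searching, or on temporary layoff).
Labor force = 3,023.02 + 127.62 = 3,150.64 thousand.
Unemployment rate = 127.62 / 3,150.64 = 4.05%.

Unemployment rate ≈ 4.05%.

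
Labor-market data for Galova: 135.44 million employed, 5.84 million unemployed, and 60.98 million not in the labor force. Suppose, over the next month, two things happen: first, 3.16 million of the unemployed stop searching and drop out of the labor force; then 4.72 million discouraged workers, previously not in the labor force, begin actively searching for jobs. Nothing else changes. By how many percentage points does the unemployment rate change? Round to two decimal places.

Initially, labor force = 135.44 + 5.84 = 141.28 million, so u = 5.84/141.28 = 4.13%.
After the first change, unemployed and labor force both fall by 3.16 → E = 135.44, U = 2.68, labor force = 138.12 million.
After the second change, unemployed and labor force both rise by 4.72 → E = 135.44, U = 7.40, labor force = 142.84 million.
New unemployment rate = 7.40 / 142.84 = 5.18%.
Change = 5.18% − 4.13% = +1.05 percentage points.

The unemployment rate changes by +1.05 percentage points.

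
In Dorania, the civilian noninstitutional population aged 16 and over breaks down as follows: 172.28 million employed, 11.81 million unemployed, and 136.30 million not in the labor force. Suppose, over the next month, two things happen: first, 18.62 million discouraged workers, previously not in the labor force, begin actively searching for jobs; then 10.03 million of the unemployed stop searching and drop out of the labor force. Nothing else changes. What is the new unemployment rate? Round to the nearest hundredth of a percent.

New unemployment rate ≈ 10.59%.

Initially, labor force = 172.28 + 11.81 = 184.09 million, so u = 11.81/184.09 = 6.42%.
After the first change, unemployed and labor force both rise by 18.62 → E = 172.28, U = 30.43, labor force = 202.71 million.
After the second change, unemployed and labor force both fall by 10.03 → E = 172.28, U = 20.40, labor force = 192.68 million.
New unemployment rate = 20.40 / 192.68 = 10.59%.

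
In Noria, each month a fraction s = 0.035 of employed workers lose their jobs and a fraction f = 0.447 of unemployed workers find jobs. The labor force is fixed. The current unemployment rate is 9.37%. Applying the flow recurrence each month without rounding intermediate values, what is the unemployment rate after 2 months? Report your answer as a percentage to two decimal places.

With a fixed labor force, u_{t+1} = u_t + s·(1−u_t) − f·u_t = u_t·(1−s−f) + s.
Here 1−s−f = 0.518 and s = 0.035.
u_1 = 0.093700 × 0.518 + 0.035 = 0.083537.
u_2 = 0.083537 × 0.518 + 0.035 = 0.078272.

Unemployment rate after two months ≈ 7.83%.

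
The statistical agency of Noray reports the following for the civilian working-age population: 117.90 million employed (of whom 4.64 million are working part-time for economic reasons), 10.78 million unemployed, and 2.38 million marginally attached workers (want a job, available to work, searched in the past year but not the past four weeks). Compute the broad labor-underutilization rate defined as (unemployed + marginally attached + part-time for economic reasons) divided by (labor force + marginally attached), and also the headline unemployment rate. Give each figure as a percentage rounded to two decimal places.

Labor force = 117.90 + 10.78 = 128.68 million.
Numerator = 10.78 + 2.38 + 4.64 = 17.80 million.
Denominator = 128.68 + 2.38 = 131.06 million.
Broad rate = 17.80 / 131.06 = 13.58%.
Headline unemployment rate = 10.78 / 128.68 = 8.38%.

Broad underutilization rate ≈ 13.58%; headline unemployment rate ≈ 8.38%.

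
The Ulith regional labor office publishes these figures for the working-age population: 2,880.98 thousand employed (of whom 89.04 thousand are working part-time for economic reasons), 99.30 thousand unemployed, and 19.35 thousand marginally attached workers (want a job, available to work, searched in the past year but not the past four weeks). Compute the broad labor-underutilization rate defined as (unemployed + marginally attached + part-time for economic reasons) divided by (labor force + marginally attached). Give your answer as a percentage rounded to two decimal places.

Labor force = 2,880.98 + 99.30 = 2,980.28 thousand.
Numerator = 99.30 + 19.35 + 89.04 = 207.69 thousand.
Denominator = 2,980.28 + 19.35 = 2,999.63 thousand.
Broad rate = 207.69 / 2,999.63 = 6.92%.

Broad underutilization rate ≈ 6.92%.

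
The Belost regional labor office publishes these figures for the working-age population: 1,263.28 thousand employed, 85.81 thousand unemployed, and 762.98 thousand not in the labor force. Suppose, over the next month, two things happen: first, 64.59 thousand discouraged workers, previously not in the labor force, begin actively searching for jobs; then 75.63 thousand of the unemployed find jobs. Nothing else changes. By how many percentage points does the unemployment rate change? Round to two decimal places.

Initially, labor force = 1,263.28 + 85.81 = 1,349.09 thousand, so u = 85.81/1,349.09 = 6.36%.
After the first change, unemployed and labor force both rise by 64.59 → E = 1,263.28, U = 150.40, labor force = 1,413.68 thousand.
After the second change, unemployed falls and employed rises by 75.63; labor force unchanged → E = 1,338.91, U = 74.77, labor force = 1,413.68 thousand.
New unemployment rate = 74.77 / 1,413.68 = 5.29%.
Change = 5.29% − 6.36% = −1.07 percentage points.

The unemployment rate changes by −1.07 percentage points.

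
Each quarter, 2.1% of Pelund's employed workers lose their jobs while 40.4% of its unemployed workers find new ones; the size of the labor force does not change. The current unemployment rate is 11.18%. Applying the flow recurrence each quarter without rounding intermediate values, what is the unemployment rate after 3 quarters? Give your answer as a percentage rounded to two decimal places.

With a fixed labor force, u_{t+1} = u_t + s·(1−u_t) − f·u_t = u_t·(1−s−f) + s.
Here 1−s−f = 0.575 and s = 0.021.
u_1 = 0.111800 × 0.575 + 0.021 = 0.085285.
u_2 = 0.085285 × 0.575 + 0.021 = 0.070039.
u_3 = 0.070039 × 0.575 + 0.021 = 0.061272.

Unemployment rate after three quarters ≈ 6.13%.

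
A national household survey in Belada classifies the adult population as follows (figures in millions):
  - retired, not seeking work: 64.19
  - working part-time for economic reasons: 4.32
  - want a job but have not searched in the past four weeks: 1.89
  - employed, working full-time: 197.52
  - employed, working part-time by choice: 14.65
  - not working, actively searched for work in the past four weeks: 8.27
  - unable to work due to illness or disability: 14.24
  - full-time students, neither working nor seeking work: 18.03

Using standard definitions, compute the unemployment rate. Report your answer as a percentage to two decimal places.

Employed = 4.32 + 197.52 + 14.65 = 216.49 million (anyone who worked, including part-time for economic reasons, counts as employed).
Unemployed = 8.27 million.
Labor force = 216.49 + 8.27 = 224.76 million.
Unemployment rate = 8.27 / 224.76 = 3.68%.

Unemployment rate ≈ 3.68%.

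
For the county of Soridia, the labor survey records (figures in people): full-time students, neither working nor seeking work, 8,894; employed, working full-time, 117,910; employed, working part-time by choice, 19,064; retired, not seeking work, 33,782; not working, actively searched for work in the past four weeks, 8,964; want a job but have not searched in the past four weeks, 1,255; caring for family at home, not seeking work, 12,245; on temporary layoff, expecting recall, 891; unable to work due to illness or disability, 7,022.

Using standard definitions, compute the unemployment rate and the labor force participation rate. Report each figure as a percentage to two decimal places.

Employed = 117,910 + 19,064 = 136,974.
Unemployed = 8,964 + 891 = 9,855 (jobless and actively searching, or on temporary layoff).
Labor force = 136,974 + 9,855 = 146,829.
Not in labor force = 8,894 + 33,782 + 1,255 + 12,245 + 7,022 = 63,198 (those not working and not actively searching are outside the labor force — including those who want a job but have given up searching).
Civilian working-age population = 146,829 + 63,198 = 210,027.
Unemployment rate = 9,855 / 146,829 = 6.71%.
Labor force participation rate = 146,829 / 210,027 = 69.91%.

Unemployment rate ≈ 6.71%; labor force participation rate ≈ 69.91%.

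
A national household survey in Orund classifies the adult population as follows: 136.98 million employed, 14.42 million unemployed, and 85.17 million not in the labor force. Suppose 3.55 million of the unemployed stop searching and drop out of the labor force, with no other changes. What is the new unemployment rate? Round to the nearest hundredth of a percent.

Initially, labor force = 136.98 + 14.42 = 151.40 million, so u = 14.42/151.40 = 9.52%.
After the change, unemployed and labor force both fall by 3.55 → E = 136.98, U = 10.87, labor force = 147.85 million.
New unemployment rate = 10.87 / 147.85 = 7.35%.

New unemployment rate ≈ 7.35%.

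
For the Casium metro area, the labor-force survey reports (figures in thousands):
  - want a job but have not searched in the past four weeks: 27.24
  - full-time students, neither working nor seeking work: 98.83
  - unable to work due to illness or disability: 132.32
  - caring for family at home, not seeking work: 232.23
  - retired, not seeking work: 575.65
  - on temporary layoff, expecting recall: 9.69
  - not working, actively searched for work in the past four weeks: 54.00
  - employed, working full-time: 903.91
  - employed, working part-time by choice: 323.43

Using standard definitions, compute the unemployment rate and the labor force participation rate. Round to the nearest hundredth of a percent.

Unemployment rate ≈ 4.93%; labor force participation rate ≈ 54.77%.

Employed = 903.91 + 323.43 = 1,227.34 thousand.
Unemployed = 9.69 + 54.00 = 63.69 thousand (jobless and actively searching, or on temporary layoff).
Labor force = 1,227.34 + 63.69 = 1,291.03 thousand.
Not in labor force = 27.24 + 98.83 + 132.32 + 232.23 + 575.65 = 1,066.27 thousand (those not working and not actively searching are outside the labor force — including those who want a job but have given up searching).
Civilian working-age population = 1,291.03 + 1,066.27 = 2,357.30 thousand.
Unemployment rate = 63.69 / 1,291.03 = 4.93%.
Labor force participation rate = 1,291.03 / 2,357.30 = 54.77%.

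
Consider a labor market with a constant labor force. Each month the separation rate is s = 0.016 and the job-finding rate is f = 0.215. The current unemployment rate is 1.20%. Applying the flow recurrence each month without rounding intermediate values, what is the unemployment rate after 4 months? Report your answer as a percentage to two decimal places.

With a fixed labor force, u_{t+1} = u_t + s·(1−u_t) − f·u_t = u_t·(1−s−f) + s.
Here 1−s−f = 0.769 and s = 0.016.
u_1 = 0.012000 × 0.769 + 0.016 = 0.025228.
u_2 = 0.025228 × 0.769 + 0.016 = 0.035400.
u_3 = 0.035400 × 0.769 + 0.016 = 0.043223.
u_4 = 0.043223 × 0.769 + 0.016 = 0.049238.

Unemployment rate after four months ≈ 4.92%.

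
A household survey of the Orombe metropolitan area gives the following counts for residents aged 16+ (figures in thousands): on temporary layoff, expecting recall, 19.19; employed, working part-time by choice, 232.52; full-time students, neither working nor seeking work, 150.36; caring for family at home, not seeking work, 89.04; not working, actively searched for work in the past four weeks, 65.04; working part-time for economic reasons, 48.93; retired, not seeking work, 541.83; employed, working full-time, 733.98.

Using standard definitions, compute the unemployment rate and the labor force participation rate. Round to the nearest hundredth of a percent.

Employed = 232.52 + 48.93 + 733.98 = 1,015.43 thousand (anyone who worked, including part-time for economic reasons, counts as employed).
Unemployed = 19.19 + 65.04 = 84.23 thousand (jobless and actively searching, or on temporary layoff).
Labor force = 1,015.43 + 84.23 = 1,099.66 thousand.
Not in labor force = 150.36 + 89.04 + 541.83 = 781.23 thousand (those not working and not actively searching are outside the labor force).
Civilian working-age population = 1,099.66 + 781.23 = 1,880.89 thousand.
Unemployment rate = 84.23 / 1,099.66 = 7.66%.
Labor force participation rate = 1,099.66 / 1,880.89 = 58.46%.

Unemployment rate ≈ 7.66%; labor force participation rate ≈ 58.46%.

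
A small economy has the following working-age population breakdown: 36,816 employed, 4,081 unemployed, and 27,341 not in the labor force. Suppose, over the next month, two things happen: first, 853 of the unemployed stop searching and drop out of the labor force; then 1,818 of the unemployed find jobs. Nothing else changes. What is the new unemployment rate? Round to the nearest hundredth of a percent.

New unemployment rate ≈ 3.52%.

Initially, labor force = 36,816 + 4,081 = 40,897, so u = 4,081/40,897 = 9.98%.
After the first change, unemployed and labor force both fall by 853 → E = 36,816, U = 3,228, labor force = 40,044.
After the second change, unemployed falls and employed rises by 1,818; labor force unchanged → E = 38,634, U = 1,410, labor force = 40,044.
New unemployment rate = 1,410 / 40,044 = 3.52%.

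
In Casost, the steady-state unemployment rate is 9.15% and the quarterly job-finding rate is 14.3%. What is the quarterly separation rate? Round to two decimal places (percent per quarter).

From u* = s/(s+f): s = u·f/(1−u).
s = 0.0915 × 14.3 / (1 − 0.0915) = 1.3085 / 0.9085 ≈ 1.44% per quarter.

Separation rate ≈ 1.44% per quarter.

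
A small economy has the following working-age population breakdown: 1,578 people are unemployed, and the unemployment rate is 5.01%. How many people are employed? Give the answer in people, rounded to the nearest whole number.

Labor force = U / u = 1,578 / 0.0501 ≈ 31,497.
Employed = labor force − unemployed = 31,497 − 1,578 = 29,919.

About 29,919 are employed.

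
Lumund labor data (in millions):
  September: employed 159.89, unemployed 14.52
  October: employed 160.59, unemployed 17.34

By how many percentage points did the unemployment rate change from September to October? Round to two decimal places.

September: labor force = 159.89 + 14.52 = 174.41; u = 14.52/174.41 = 8.33%.
October: labor force = 160.59 + 17.34 = 177.93; u = 17.34/177.93 = 9.75%.
Change = 9.75% − 8.33% = +1.42 pp.

The unemployment rate changed by +1.42 percentage points.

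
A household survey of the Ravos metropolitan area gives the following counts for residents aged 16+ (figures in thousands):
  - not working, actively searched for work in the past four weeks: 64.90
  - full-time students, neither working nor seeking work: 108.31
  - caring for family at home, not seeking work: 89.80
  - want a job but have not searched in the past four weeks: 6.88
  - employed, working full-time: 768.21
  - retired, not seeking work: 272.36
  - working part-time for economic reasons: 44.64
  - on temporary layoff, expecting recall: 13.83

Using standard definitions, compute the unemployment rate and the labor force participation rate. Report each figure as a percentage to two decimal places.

Employed = 768.21 + 44.64 = 812.85 thousand (anyone who worked, including part-time for economic reasons, counts as employed).
Unemployed = 64.90 + 13.83 = 78.73 thousand (jobless and actively searching, or on temporary layoff).
Labor force = 812.85 + 78.73 = 891.58 thousand.
Not in labor force = 108.31 + 89.80 + 6.88 + 272.36 = 477.35 thousand (those not working and not actively searching are outside the labor force — including those who want a job but have given up searching).
Civilian working-age population = 891.58 + 477.35 = 1,368.93 thousand.
Unemployment rate = 78.73 / 891.58 = 8.83%.
Labor force participation rate = 891.58 / 1,368.93 = 65.13%.

Unemployment rate ≈ 8.83%; labor force participation rate ≈ 65.13%.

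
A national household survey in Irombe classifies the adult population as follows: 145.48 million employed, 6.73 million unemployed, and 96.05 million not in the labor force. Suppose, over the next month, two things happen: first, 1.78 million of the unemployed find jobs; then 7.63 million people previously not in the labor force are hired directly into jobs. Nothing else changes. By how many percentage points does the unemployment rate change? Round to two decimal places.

Initially, labor force = 145.48 + 6.73 = 152.21 million, so u = 6.73/152.21 = 4.42%.
After the first change, unemployed falls and employed rises by 1.78; labor force unchanged → E = 147.26, U = 4.95, labor force = 152.21 million.
After the second change, employed and labor force both rise by 7.63; unemployed unchanged → E = 154.89, U = 4.95, labor force = 159.84 million.
New unemployment rate = 4.95 / 159.84 = 3.10%.
Change = 3.10% − 4.42% = −1.32 percentage points.

The unemployment rate changes by −1.32 percentage points.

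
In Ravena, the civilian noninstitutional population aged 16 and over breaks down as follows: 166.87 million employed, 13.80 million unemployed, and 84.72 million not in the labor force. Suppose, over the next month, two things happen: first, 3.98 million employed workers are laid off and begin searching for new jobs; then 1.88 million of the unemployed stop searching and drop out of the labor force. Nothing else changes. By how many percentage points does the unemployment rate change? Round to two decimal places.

Initially, labor force = 166.87 + 13.80 = 180.67 million, so u = 13.80/180.67 = 7.64%.
After the first change, employed falls and unemployed rises by 3.98; labor force unchanged → E = 162.89, U = 17.78, labor force = 180.67 million.
After the second change, unemployed and labor force both fall by 1.88 → E = 162.89, U = 15.90, labor force = 178.79 million.
New unemployment rate = 15.90 / 178.79 = 8.89%.
Change = 8.89% − 7.64% = +1.25 percentage points.

The unemployment rate changes by +1.25 percentage points.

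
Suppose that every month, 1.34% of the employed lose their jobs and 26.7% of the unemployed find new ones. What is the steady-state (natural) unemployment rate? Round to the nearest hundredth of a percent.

Steady-state unemployment rate ≈ 4.78%.

At steady state the flows balance: s·E = f·U, so U/(E+U) = s/(s+f).
u* = 1.34 / (1.34 + 26.7) = 1.34 / 28.04 = 4.78%.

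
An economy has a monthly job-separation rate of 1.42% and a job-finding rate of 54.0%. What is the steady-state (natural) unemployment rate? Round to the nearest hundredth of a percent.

Steady-state unemployment rate ≈ 2.56%.

At steady state the flows balance: s·E = f·U, so U/(E+U) = s/(s+f).
u* = 1.42 / (1.42 + 54.0) = 1.42 / 55.42 = 2.56%.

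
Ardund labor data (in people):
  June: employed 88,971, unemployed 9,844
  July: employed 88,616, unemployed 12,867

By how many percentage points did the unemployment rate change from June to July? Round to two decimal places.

June: labor force = 88,971 + 9,844 = 98,815; u = 9,844/98,815 = 9.96%.
July: labor force = 88,616 + 12,867 = 101,483; u = 12,867/101,483 = 12.68%.
Change = 12.68% − 9.96% = +2.72 pp.

The unemployment rate changed by +2.72 percentage points.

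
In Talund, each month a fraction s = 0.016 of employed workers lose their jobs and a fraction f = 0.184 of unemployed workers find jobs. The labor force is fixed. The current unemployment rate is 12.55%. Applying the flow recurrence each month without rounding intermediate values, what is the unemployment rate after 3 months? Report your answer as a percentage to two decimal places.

With a fixed labor force, u_{t+1} = u_t + s·(1−u_t) − f·u_t = u_t·(1−s−f) + s.
Here 1−s−f = 0.800 and s = 0.016.
u_1 = 0.125500 × 0.800 + 0.016 = 0.116400.
u_2 = 0.116400 × 0.800 + 0.016 = 0.109120.
u_3 = 0.109120 × 0.800 + 0.016 = 0.103296.

Unemployment rate after three months ≈ 10.33%.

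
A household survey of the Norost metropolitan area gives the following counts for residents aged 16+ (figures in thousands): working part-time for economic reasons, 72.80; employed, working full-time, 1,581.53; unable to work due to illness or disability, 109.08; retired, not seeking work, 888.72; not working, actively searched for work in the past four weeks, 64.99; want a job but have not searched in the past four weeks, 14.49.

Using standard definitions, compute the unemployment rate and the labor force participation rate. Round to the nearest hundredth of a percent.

Unemployment rate ≈ 3.78%; labor force participation rate ≈ 62.94%.

Employed = 72.80 + 1,581.53 = 1,654.33 thousand (anyone who worked, including part-time for economic reasons, counts as employed).
Unemployed = 64.99 thousand.
Labor force = 1,654.33 + 64.99 = 1,719.32 thousand.
Not in labor force = 109.08 + 888.72 + 14.49 = 1,012.29 thousand (those not working and not actively searching are outside the labor force — including those who want a job but have given up searching).
Civilian working-age population = 1,719.32 + 1,012.29 = 2,731.61 thousand.
Unemployment rate = 64.99 / 1,719.32 = 3.78%.
Labor force participation rate = 1,719.32 / 2,731.61 = 62.94%.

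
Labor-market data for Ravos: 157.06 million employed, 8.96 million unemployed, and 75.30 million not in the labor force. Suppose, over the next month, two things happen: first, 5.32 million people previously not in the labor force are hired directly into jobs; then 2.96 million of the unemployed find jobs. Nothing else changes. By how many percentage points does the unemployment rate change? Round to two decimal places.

Initially, labor force = 157.06 + 8.96 = 166.02 million, so u = 8.96/166.02 = 5.40%.
After the first change, employed and labor force both rise by 5.32; unemployed unchanged → E = 162.38, U = 8.96, labor force = 171.34 million.
After the second change, unemployed falls and employed rises by 2.96; labor force unchanged → E = 165.34, U = 6.00, labor force = 171.34 million.
New unemployment rate = 6.00 / 171.34 = 3.50%.
Change = 3.50% − 5.40% = −1.90 percentage points.

The unemployment rate changes by −1.90 percentage points.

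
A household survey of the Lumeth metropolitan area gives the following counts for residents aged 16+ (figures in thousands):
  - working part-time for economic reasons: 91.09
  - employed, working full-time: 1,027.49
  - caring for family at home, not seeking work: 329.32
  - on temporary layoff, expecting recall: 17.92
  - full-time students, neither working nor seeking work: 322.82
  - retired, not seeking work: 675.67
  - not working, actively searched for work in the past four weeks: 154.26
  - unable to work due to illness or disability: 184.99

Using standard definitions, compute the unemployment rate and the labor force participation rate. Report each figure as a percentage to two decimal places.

Employed = 91.09 + 1,027.49 = 1,118.58 thousand (anyone who worked, including part-time for economic reasons, counts as employed).
Unemployed = 17.92 + 154.26 = 172.18 thousand (jobless and actively searching, or on temporary layoff).
Labor force = 1,118.58 + 172.18 = 1,290.76 thousand.
Not in labor force = 329.32 + 322.82 + 675.67 + 184.99 = 1,512.80 thousand (those not working and not actively searching are outside the labor force).
Civilian working-age population = 1,290.76 + 1,512.80 = 2,803.56 thousand.
Unemployment rate = 172.18 / 1,290.76 = 13.34%.
Labor force participation rate = 1,290.76 / 2,803.56 = 46.04%.

Unemployment rate ≈ 13.34%; labor force participation rate ≈ 46.04%.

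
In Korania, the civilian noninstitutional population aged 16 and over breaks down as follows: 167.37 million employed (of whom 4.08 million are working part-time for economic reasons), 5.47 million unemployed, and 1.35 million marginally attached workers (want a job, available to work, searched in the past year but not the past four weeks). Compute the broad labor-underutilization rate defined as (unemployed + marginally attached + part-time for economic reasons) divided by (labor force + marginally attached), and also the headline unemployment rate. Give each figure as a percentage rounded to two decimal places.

Broad underutilization rate ≈ 6.26%; headline unemployment rate ≈ 3.16%.

Labor force = 167.37 + 5.47 = 172.84 million.
Numerator = 5.47 + 1.35 + 4.08 = 10.90 million.
Denominator = 172.84 + 1.35 = 174.19 million.
Broad rate = 10.90 / 174.19 = 6.26%.
Headline unemployment rate = 5.47 / 172.84 = 3.16%.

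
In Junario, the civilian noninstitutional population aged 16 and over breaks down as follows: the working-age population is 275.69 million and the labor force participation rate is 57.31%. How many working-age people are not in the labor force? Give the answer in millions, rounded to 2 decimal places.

About 117.69 million are not in the labor force.

Share not in the labor force = 1 − 0.5731 = 0.4269.
Not in labor force = 0.4269 × 275.69 ≈ 117.69 million.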